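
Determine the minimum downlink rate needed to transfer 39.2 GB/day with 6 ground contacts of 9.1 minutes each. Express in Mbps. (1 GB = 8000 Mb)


total contact time = 6 * 9.1 * 60 = 3276.0000 s
data = 39.2 GB = 313600.0000 Mb
rate = 313600.0000 / 3276.0000 = 95.7265 Mbps

95.7265 Mbps


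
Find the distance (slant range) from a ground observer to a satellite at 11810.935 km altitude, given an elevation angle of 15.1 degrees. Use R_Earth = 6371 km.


h = 11810.935 km, el = 15.1 deg
d = -R_E*sin(el) + sqrt((R_E*sin(el))^2 + 2*R_E*h + h^2)
d = -6371.0000*sin(0.2635447) + sqrt((6371.0000*0.2605045)^2 + 2*6371.0000*11810.935 + 11810.935^2)
d = 15450.1954 km

15450.1954 km


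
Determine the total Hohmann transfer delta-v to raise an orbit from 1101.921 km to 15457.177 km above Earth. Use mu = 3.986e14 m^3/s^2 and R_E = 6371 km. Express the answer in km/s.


r1 = 7472.9210 km = 7.472921e+06 m
r2 = 21828.1770 km = 2.1828177e+07 m
dv1 = sqrt(mu/r1)*(sqrt(2*r2/(r1+r2)) - 1) = 1611.2968 m/s
dv2 = sqrt(mu/r2)*(1 - sqrt(2*r1/(r1+r2))) = 1221.3106 m/s
total dv = |dv1| + |dv2| = 1611.2968 + 1221.3106 = 2832.6074 m/s = 2.8326 km/s

2.8326 km/s


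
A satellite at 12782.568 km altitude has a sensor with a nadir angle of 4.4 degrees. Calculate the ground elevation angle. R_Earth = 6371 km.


r = R_E + alt = 19153.5680 km
Law of sines in the satellite / Earth-center / ground-point triangle:
  sin(nadir)/R_E = sin(90 + el)/r  =>  cos(el) = (r/R_E)*sin(nadir)
cos(el) = (19153.5680 / 6371.0000) * sin(4.4 deg) = 0.2306456
el = arccos(0.2306456) = 76.6649 deg
(Earth-central angle = 90 - nadir - el = 8.9351 deg)

76.6649 degrees


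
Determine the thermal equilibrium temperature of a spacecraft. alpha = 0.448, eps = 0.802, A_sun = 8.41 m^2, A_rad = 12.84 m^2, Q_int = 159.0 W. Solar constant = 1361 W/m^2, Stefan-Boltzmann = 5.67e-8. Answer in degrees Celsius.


Numerator = alpha*S*A_sun + Q_int = 0.448*1361*8.41 + 159.0 = 5286.8125 W
Denominator = eps*sigma*A_rad = 0.802*5.67e-8*12.84 = 5.8387846e-07 W/K^4
T^4 = 9.0546456e+09 K^4
T = 308.4735 K = 35.3235 C

35.3235 degrees Celsius


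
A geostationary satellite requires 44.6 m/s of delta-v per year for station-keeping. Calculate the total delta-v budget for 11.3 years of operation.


dV = rate * years = 44.6 * 11.3
dV = 503.9800 m/s

503.9800 m/s


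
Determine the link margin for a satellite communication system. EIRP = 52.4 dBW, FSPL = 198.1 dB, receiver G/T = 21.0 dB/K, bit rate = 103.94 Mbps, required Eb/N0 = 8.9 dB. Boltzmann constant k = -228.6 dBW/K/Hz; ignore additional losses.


C/N0 = EIRP - FSPL + G/T - k = 52.4 - 198.1 + 21.0 - (-228.6)
C/N0 = 103.9000 dB-Hz
R_b = 103.94 Mbps = 1.0394e+08 bps -> 10*log10(R_b) = 80.1678 dB-Hz
Eb/N0 = C/N0 - 10*log10(R_b) = 103.9000 - 80.1678 = 23.7322 dB
Margin = Eb/N0 - Eb/N0_req = 23.7322 - 8.9 = 14.8322 dB (link closes)

14.8322 dB


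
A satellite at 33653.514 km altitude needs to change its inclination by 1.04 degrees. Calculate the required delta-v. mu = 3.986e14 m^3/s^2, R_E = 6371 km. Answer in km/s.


r = 40024.5140 km = 4.0024514e+07 m
V = sqrt(mu/r) = 3155.7720 m/s
di = 1.04 deg = 0.01815142 rad
dV = 2*V*sin(di/2) = 2*3155.7720*sin(0.009075712)
dV = 57.2810 m/s = 0.05728097 km/s

0.0573 km/s


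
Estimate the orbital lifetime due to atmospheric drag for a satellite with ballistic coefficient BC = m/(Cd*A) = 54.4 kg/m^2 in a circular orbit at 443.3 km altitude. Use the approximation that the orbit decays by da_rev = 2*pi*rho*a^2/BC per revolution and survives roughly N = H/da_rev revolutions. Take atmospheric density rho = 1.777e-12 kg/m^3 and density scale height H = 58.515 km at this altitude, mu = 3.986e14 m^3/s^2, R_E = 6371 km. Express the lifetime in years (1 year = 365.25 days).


a = R_E + alt = 6814.3000 km = 6.8143e+06 m
da_rev = 2*pi*rho*a^2/BC = 2*pi*1.777e-12*(6.8143e+06)^2/54.4 = 9.530395 m per revolution
N = H/da_rev = 58515.0000 m / 9.530395 m = 6139.8295 revolutions
P = 2*pi*sqrt(a^3/mu) = 5598.1315 s
lifetime = N*P = 6139.8295 * 5598.1315 = 3.4371573e+07 s = 397.8191 days
years = 397.8191 / 365.25 = 1.0892 years

1.0892 years


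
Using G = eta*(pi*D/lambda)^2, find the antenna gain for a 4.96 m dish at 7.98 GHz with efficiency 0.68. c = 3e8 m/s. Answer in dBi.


lambda = c/f = 3e8 / 7.98e+09 = 0.03759398 m
G = eta*(pi*D/lambda)^2 = 0.68*(pi*4.96/0.03759398)^2
G = 116824.8641 (linear)
G = 10*log10(116824.8641) = 50.6754 dBi

50.6754 dBi


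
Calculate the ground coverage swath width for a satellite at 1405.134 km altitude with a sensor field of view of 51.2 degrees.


FOV = 51.2 deg = 0.8936086 rad
swath = 2 * alt * tan(FOV/2) = 2 * 1405.134 * tan(0.4468043)
swath = 2 * 1405.134 * 0.4791197
swath = 1346.4548 km

1346.4548 km


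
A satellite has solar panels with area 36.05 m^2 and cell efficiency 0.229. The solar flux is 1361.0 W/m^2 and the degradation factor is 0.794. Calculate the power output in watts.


P = area * eta * S * degradation
P = 36.05 * 0.229 * 1361.0 * 0.794
P = 8921.1200 W

8921.1200 W


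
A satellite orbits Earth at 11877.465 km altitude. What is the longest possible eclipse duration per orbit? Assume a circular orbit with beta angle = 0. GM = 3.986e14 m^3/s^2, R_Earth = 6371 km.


r = 18248.4650 km
T = 408.8834 min
Eclipse fraction = arcsin(R_E/r)/pi = arcsin(6371.0000/18248.4650)/pi
= arcsin(0.3491253)/pi = 0.1135212
Eclipse duration = 0.1135212 * 408.8834 = 46.4169 min

46.4169 minutes


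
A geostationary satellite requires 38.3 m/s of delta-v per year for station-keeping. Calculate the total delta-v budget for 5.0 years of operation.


dV = rate * years = 38.3 * 5.0
dV = 191.5000 m/s

191.5000 m/s


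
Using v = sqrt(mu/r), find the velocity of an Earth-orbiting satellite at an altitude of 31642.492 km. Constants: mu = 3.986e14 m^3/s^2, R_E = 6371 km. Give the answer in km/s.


r = R_E + alt = 6371.0 + 31642.492 = 38013.4920 km = 3.8013492e+07 m
v = sqrt(mu/r) = sqrt(3.986e14 / 3.8013492e+07) = 3238.1709 m/s = 3.2382 km/s

3.2382 km/s


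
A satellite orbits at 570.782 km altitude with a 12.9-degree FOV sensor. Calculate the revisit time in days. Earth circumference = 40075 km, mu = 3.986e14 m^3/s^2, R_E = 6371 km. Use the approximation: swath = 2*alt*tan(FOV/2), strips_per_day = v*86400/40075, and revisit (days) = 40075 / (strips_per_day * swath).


swath = 2*570.782*tan(0.1125737) = 129.0558 km
v = sqrt(mu/r) = 7577.6259 m/s = 7.5776 km/s
strips/day = v*86400/40075 = 7.5776*86400/40075 = 16.3370
coverage/day = strips * swath = 16.3370 * 129.0558 = 2108.3890 km
revisit = 40075 / 2108.3890 = 19.0074 days

19.0074 days


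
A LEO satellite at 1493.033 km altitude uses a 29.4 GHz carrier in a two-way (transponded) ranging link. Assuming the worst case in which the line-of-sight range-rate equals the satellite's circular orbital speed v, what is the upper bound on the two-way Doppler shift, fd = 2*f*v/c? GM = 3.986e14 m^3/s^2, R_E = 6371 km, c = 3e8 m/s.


r = 7.864033e+06 m
v = sqrt(mu/r) = 7119.4424 m/s (worst-case radial velocity)
f = 29.4 GHz = 2.94e+10 Hz
fd = 2*f*v/c = 2*2.94e+10*7119.4424/3.0e+08
fd = 1.3954107e+06 Hz

1.3954e+06 Hz


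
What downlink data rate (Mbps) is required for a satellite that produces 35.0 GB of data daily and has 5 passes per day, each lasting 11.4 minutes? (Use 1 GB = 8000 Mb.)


total contact time = 5 * 11.4 * 60 = 3420.0000 s
data = 35.0 GB = 280000.0000 Mb
rate = 280000.0000 / 3420.0000 = 81.8713 Mbps

81.8713 Mbps


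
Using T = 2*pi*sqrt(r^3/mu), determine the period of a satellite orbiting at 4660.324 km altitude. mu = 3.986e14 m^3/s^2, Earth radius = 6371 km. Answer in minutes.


r = 11031.3240 km = 1.1031324e+07 m
T = 2*pi*sqrt(r^3/mu) = 2*pi*sqrt(1.342403e+21 / 3.986e14)
T = 11530.6206 s = 192.1770 min

192.1770 minutes


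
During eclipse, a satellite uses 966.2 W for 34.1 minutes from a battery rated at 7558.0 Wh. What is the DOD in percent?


E_used = P * t / 60 = 966.2 * 34.1 / 60 = 549.1237 Wh
DOD = E_used / E_total * 100 = 549.1237 / 7558.0 * 100
DOD = 7.2655 %

7.2655 %


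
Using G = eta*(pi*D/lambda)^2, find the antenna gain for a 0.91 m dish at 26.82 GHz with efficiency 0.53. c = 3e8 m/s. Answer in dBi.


lambda = c/f = 3e8 / 2.682e+10 = 0.01118568 m
G = eta*(pi*D/lambda)^2 = 0.53*(pi*0.91/0.01118568)^2
G = 34620.5081 (linear)
G = 10*log10(34620.5081) = 45.3933 dBi

45.3933 dBi


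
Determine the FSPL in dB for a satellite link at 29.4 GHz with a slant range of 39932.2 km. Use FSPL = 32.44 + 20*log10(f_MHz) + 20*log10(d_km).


f = 29.4 GHz = 29400.0000 MHz
d = 39932.2 km
FSPL = 32.44 + 20*log10(29400.0000) + 20*log10(39932.2)
FSPL = 32.44 + 89.3669 + 92.0265
FSPL = 213.8334 dB

213.8334 dB


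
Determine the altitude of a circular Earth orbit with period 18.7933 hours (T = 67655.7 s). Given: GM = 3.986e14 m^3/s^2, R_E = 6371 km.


T = 67655.7 s
r = (mu*T^2/(4*pi^2))^(1/3) = (3.986e14 * 67655.7^2 / (4*pi^2))^(1/3)
r = 3.5886308e+07 m = 35886.3080 km
alt = r - R_E = 35886.3080 - 6371 = 29515.3080 km

29515.3080 km


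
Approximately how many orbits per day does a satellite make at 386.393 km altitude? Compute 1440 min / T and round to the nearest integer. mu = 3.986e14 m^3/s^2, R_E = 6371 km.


r = 6.757393e+06 m
T = 2*pi*sqrt(r^3/mu) = 5528.1522 s = 92.1359 min
revs/day = 1440 / 92.1359 = 15.6291
Rounded: 16 revolutions per day

16 revolutions per day


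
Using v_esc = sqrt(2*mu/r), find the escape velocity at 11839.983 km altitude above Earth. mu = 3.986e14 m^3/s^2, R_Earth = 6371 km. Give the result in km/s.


r = 6371.0 + 11839.983 = 18210.9830 km = 1.8210983e+07 m
v_esc = sqrt(2*mu/r) = sqrt(2*3.986e14 / 1.8210983e+07)
v_esc = 6616.3268 m/s = 6.6163 km/s

6.6163 km/s


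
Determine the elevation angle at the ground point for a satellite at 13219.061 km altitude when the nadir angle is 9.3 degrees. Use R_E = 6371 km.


r = R_E + alt = 19590.0610 km
Law of sines in the satellite / Earth-center / ground-point triangle:
  sin(nadir)/R_E = sin(90 + el)/r  =>  cos(el) = (r/R_E)*sin(nadir)
cos(el) = (19590.0610 / 6371.0000) * sin(9.3 deg) = 0.4969124
el = arccos(0.4969124) = 60.2041 deg
(Earth-central angle = 90 - nadir - el = 20.4959 deg)

60.2041 degrees


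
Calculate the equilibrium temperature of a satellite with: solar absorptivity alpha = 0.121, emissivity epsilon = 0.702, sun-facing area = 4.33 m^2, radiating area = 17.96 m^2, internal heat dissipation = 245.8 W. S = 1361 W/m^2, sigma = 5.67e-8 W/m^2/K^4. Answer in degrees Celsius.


Numerator = alpha*S*A_sun + Q_int = 0.121*1361*4.33 + 245.8 = 958.8687 W
Denominator = eps*sigma*A_rad = 0.702*5.67e-8*17.96 = 7.1486906e-07 W/K^4
T^4 = 1.3413208e+09 K^4
T = 191.3741 K = -81.7759 C

-81.7759 degrees Celsius


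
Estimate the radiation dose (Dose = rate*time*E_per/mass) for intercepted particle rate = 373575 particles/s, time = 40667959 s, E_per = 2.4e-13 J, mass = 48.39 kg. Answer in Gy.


Total energy deposited = rate * time * E_per
  = 373575 * 40667959 * 2.4e-13 = 3.6462 J
Dose = E_total / mass = 3.6462 / 48.39
Dose = 0.07535044 Gy

0.0754 Gy


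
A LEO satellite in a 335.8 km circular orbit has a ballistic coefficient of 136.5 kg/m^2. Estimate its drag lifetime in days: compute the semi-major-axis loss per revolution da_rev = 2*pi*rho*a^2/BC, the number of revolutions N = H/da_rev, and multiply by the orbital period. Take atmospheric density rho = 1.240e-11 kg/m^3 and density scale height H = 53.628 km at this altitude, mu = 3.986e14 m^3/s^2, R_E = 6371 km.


a = R_E + alt = 6706.8000 km = 6.7068e+06 m
da_rev = 2*pi*rho*a^2/BC = 2*pi*1.240e-11*(6.7068e+06)^2/136.5 = 25.674359 m per revolution
N = H/da_rev = 53628.0000 m / 25.674359 m = 2088.7766 revolutions
P = 2*pi*sqrt(a^3/mu) = 5466.1841 s
lifetime = N*P = 2088.7766 * 5466.1841 = 1.1417637e+07 s = 132.1486 days

132.1486 days


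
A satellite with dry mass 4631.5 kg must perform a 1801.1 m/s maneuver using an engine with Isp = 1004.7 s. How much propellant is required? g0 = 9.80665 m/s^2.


ve = Isp * g0 = 1004.7 * 9.80665 = 9852.741255 m/s
mass ratio = exp(dv/ve) = exp(1801.1/9852.741255) = 1.20057657
m_prop = m_dry * (mr - 1) = 4631.5 * (1.20057657 - 1)
m_prop = 928.9704 kg

928.9704 kg


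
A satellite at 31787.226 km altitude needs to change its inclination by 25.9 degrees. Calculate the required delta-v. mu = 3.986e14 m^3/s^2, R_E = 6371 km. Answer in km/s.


r = 38158.2260 km = 3.8158226e+07 m
V = sqrt(mu/r) = 3232.0239 m/s
di = 25.9 deg = 0.4520403 rad
dV = 2*V*sin(di/2) = 2*3232.0239*sin(0.2260201)
dV = 1448.5974 m/s = 1.4486 km/s

1.4486 km/s


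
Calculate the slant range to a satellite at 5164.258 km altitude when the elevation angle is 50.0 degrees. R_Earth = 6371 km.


h = 5164.258 km, el = 50.0 deg
d = -R_E*sin(el) + sqrt((R_E*sin(el))^2 + 2*R_E*h + h^2)
d = -6371.0000*sin(0.8726646) + sqrt((6371.0000*0.7660444)^2 + 2*6371.0000*5164.258 + 5164.258^2)
d = 5903.3852 km

5903.3852 km


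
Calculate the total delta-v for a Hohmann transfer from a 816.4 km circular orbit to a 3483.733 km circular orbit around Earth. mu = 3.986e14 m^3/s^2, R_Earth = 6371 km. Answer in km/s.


r1 = 7187.4000 km = 7.1874e+06 m
r2 = 9854.7330 km = 9.854733e+06 m
dv1 = sqrt(mu/r1)*(sqrt(2*r2/(r1+r2)) - 1) = 561.6056 m/s
dv2 = sqrt(mu/r2)*(1 - sqrt(2*r1/(r1+r2))) = 518.8681 m/s
total dv = |dv1| + |dv2| = 561.6056 + 518.8681 = 1080.4737 m/s = 1.0805 km/s

1.0805 km/s


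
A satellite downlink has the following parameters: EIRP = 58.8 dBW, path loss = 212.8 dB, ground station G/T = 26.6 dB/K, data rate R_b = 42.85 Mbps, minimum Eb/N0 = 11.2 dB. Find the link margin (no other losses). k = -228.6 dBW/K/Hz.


C/N0 = EIRP - FSPL + G/T - k = 58.8 - 212.8 + 26.6 - (-228.6)
C/N0 = 101.2000 dB-Hz
R_b = 42.85 Mbps = 4.285e+07 bps -> 10*log10(R_b) = 76.3195 dB-Hz
Eb/N0 = C/N0 - 10*log10(R_b) = 101.2000 - 76.3195 = 24.8805 dB
Margin = Eb/N0 - Eb/N0_req = 24.8805 - 11.2 = 13.6805 dB (link closes)

13.6805 dB


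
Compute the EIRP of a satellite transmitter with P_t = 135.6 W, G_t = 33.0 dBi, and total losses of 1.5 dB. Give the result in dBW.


Pt = 135.6 W = 21.3226 dBW
EIRP = Pt_dBW + Gt - losses = 21.3226 + 33.0 - 1.5 = 52.8226 dBW

52.8226 dBW


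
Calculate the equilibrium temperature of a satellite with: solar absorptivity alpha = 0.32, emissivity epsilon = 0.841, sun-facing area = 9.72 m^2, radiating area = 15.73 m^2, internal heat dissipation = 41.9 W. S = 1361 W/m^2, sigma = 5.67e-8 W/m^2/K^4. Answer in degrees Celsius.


Numerator = alpha*S*A_sun + Q_int = 0.32*1361*9.72 + 41.9 = 4275.1544 W
Denominator = eps*sigma*A_rad = 0.841*5.67e-8*15.73 = 7.5008033e-07 W/K^4
T^4 = 5.6995954e+09 K^4
T = 274.7647 K = 1.6147 C

1.6147 degrees Celsius


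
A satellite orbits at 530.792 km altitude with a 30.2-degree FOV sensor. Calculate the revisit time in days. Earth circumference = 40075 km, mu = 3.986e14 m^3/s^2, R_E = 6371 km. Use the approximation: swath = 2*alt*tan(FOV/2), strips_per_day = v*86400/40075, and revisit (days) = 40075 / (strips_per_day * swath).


swath = 2*530.792*tan(0.2635447) = 286.4373 km
v = sqrt(mu/r) = 7599.5471 m/s = 7.5995 km/s
strips/day = v*86400/40075 = 7.5995*86400/40075 = 16.3843
coverage/day = strips * swath = 16.3843 * 286.4373 = 4693.0758 km
revisit = 40075 / 4693.0758 = 8.5392 days

8.5392 days


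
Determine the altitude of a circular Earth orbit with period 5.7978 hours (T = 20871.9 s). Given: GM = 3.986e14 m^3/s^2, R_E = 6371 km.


T = 20871.9 s
r = (mu*T^2/(4*pi^2))^(1/3) = (3.986e14 * 20871.9^2 / (4*pi^2))^(1/3)
r = 1.6384525e+07 m = 16384.5245 km
alt = r - R_E = 16384.5245 - 6371 = 10013.5245 km

10013.5245 km


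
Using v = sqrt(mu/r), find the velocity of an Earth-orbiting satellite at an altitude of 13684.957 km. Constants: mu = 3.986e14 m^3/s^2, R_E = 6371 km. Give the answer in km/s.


r = R_E + alt = 6371.0 + 13684.957 = 20055.9570 km = 2.0055957e+07 m
v = sqrt(mu/r) = sqrt(3.986e14 / 2.0055957e+07) = 4458.0707 m/s = 4.4581 km/s

4.4581 km/s


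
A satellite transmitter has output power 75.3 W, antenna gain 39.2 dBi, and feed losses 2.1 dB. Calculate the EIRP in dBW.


Pt = 75.3 W = 18.7679 dBW
EIRP = Pt_dBW + Gt - losses = 18.7679 + 39.2 - 2.1 = 55.8679 dBW

55.8679 dBW


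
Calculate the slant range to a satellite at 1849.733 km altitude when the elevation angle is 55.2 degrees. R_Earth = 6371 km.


h = 1849.733 km, el = 55.2 deg
d = -R_E*sin(el) + sqrt((R_E*sin(el))^2 + 2*R_E*h + h^2)
d = -6371.0000*sin(0.9634217) + sqrt((6371.0000*0.8211492)^2 + 2*6371.0000*1849.733 + 1849.733^2)
d = 2141.3708 km

2141.3708 km


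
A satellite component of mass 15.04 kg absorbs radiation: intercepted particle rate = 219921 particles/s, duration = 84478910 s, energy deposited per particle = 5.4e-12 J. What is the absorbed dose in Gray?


Total energy deposited = rate * time * E_per
  = 219921 * 84478910 * 5.4e-12 = 100.3249 J
Dose = E_total / mass = 100.3249 / 15.04
Dose = 6.6705 Gy

6.6705 Gy


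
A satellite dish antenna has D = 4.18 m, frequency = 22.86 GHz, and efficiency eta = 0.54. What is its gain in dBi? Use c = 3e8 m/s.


lambda = c/f = 3e8 / 2.286e+10 = 0.01312336 m
G = eta*(pi*D/lambda)^2 = 0.54*(pi*4.18/0.01312336)^2
G = 540699.5541 (linear)
G = 10*log10(540699.5541) = 57.3296 dBi

57.3296 dBi


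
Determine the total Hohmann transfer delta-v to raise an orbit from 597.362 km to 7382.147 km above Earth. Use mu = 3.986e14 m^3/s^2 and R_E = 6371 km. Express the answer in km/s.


r1 = 6968.3620 km = 6.968362e+06 m
r2 = 13753.1470 km = 1.3753147e+07 m
dv1 = sqrt(mu/r1)*(sqrt(2*r2/(r1+r2)) - 1) = 1150.6611 m/s
dv2 = sqrt(mu/r2)*(1 - sqrt(2*r1/(r1+r2))) = 968.4691 m/s
total dv = |dv1| + |dv2| = 1150.6611 + 968.4691 = 2119.1302 m/s = 2.1191 km/s

2.1191 km/s


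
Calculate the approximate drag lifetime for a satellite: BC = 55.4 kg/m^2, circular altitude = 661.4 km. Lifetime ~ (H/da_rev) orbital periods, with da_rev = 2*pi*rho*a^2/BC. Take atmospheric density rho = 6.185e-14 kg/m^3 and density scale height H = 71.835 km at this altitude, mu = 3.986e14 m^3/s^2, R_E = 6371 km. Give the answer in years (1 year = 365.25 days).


a = R_E + alt = 7032.4000 km = 7.0324e+06 m
da_rev = 2*pi*rho*a^2/BC = 2*pi*6.185e-14*(7.0324e+06)^2/55.4 = 0.346910095 m per revolution
N = H/da_rev = 71835.0000 m / 0.346910095 m = 207070.9414 revolutions
P = 2*pi*sqrt(a^3/mu) = 5869.0332 s
lifetime = N*P = 207070.9414 * 5869.0332 = 1.2153062e+09 s = 14066.0444 days
years = 14066.0444 / 365.25 = 38.5107 years

38.5107 years


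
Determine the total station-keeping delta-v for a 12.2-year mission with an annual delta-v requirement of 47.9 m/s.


dV = rate * years = 47.9 * 12.2
dV = 584.3800 m/s

584.3800 m/s


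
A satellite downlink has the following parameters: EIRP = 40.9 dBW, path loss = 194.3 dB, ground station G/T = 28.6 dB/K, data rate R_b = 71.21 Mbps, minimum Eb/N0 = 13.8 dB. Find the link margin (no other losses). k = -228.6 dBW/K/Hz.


C/N0 = EIRP - FSPL + G/T - k = 40.9 - 194.3 + 28.6 - (-228.6)
C/N0 = 103.8000 dB-Hz
R_b = 71.21 Mbps = 7.121e+07 bps -> 10*log10(R_b) = 78.5254 dB-Hz
Eb/N0 = C/N0 - 10*log10(R_b) = 103.8000 - 78.5254 = 25.2746 dB
Margin = Eb/N0 - Eb/N0_req = 25.2746 - 13.8 = 11.4746 dB (link closes)

11.4746 dB


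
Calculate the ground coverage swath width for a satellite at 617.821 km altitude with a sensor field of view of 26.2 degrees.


FOV = 26.2 deg = 0.4572763 rad
swath = 2 * alt * tan(FOV/2) = 2 * 617.821 * tan(0.2286381)
swath = 2 * 617.821 * 0.2327073
swath = 287.5429 km

287.5429 km


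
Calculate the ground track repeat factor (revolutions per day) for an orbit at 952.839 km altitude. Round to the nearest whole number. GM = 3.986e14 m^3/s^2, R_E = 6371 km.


r = 7.323839e+06 m
T = 2*pi*sqrt(r^3/mu) = 6237.6270 s = 103.9605 min
revs/day = 1440 / 103.9605 = 13.8514
Rounded: 14 revolutions per day

14 revolutions per day


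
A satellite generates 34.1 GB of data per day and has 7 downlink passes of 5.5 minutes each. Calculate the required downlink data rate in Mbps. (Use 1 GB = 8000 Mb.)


total contact time = 7 * 5.5 * 60 = 2310.0000 s
data = 34.1 GB = 272800.0000 Mb
rate = 272800.0000 / 2310.0000 = 118.0952 Mbps

118.0952 Mbps


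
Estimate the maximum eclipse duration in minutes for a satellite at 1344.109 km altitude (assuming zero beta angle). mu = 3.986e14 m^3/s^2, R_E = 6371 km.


r = 7715.1090 km
T = 112.4017 min
Eclipse fraction = arcsin(R_E/r)/pi = arcsin(6371.0000/7715.1090)/pi
= arcsin(0.8257822)/pi = 0.309266
Eclipse duration = 0.309266 * 112.4017 = 34.7620 min

34.7620 minutes


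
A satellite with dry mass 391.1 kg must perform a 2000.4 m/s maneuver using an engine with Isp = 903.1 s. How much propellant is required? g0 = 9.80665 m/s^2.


ve = Isp * g0 = 903.1 * 9.80665 = 8856.385615 m/s
mass ratio = exp(dv/ve) = exp(2000.4/8856.385615) = 1.25341387
m_prop = m_dry * (mr - 1) = 391.1 * (1.25341387 - 1)
m_prop = 99.1102 kg

99.1102 kg


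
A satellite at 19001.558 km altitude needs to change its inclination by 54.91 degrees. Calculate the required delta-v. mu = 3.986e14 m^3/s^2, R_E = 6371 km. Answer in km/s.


r = 25372.5580 km = 2.5372558e+07 m
V = sqrt(mu/r) = 3963.5699 m/s
di = 54.91 deg = 0.9583603 rad
dV = 2*V*sin(di/2) = 2*3963.5699*sin(0.4791801)
dV = 3654.8222 m/s = 3.6548 km/s

3.6548 km/s


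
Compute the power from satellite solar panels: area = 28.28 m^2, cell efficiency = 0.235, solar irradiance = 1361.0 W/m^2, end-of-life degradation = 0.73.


P = area * eta * S * degradation
P = 28.28 * 0.235 * 1361.0 * 0.73
P = 6602.8017 W

6602.8017 W


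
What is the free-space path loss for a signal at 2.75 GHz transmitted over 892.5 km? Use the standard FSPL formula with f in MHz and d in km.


f = 2.75 GHz = 2750.0000 MHz
d = 892.5 km
FSPL = 32.44 + 20*log10(2750.0000) + 20*log10(892.5)
FSPL = 32.44 + 68.7867 + 59.0122
FSPL = 160.2388 dB

160.2388 dB


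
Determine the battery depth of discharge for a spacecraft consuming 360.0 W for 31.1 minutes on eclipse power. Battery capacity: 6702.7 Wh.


E_used = P * t / 60 = 360.0 * 31.1 / 60 = 186.6000 Wh
DOD = E_used / E_total * 100 = 186.6000 / 6702.7 * 100
DOD = 2.7840 %

2.7840 %


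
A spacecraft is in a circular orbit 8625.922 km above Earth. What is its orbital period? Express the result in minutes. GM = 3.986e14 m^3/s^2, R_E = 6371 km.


r = 14996.9220 km = 1.4996922e+07 m
T = 2*pi*sqrt(r^3/mu) = 2*pi*sqrt(3.3729228e+21 / 3.986e14)
T = 18277.4002 s = 304.6233 min

304.6233 minutes


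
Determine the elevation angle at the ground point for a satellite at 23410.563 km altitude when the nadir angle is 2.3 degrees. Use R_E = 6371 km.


r = R_E + alt = 29781.5630 km
Law of sines in the satellite / Earth-center / ground-point triangle:
  sin(nadir)/R_E = sin(90 + el)/r  =>  cos(el) = (r/R_E)*sin(nadir)
cos(el) = (29781.5630 / 6371.0000) * sin(2.3 deg) = 0.1875981
el = arccos(0.1875981) = 79.1874 deg
(Earth-central angle = 90 - nadir - el = 8.5126 deg)

79.1874 degrees


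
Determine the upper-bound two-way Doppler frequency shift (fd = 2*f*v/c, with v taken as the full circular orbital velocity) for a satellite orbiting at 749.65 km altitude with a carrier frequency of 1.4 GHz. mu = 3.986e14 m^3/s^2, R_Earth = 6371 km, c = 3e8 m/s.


r = 7.12065e+06 m
v = sqrt(mu/r) = 7481.8471 m/s (worst-case radial velocity)
f = 1.4 GHz = 1.4e+09 Hz
fd = 2*f*v/c = 2*1.4e+09*7481.8471/3.0e+08
fd = 69830.5727 Hz

69830.5727 Hz


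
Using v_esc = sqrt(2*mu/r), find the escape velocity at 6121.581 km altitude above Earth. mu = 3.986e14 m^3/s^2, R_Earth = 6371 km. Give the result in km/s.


r = 6371.0 + 6121.581 = 12492.5810 km = 1.2492581e+07 m
v_esc = sqrt(2*mu/r) = sqrt(2*3.986e14 / 1.2492581e+07)
v_esc = 7988.3587 m/s = 7.9884 km/s

7.9884 km/s


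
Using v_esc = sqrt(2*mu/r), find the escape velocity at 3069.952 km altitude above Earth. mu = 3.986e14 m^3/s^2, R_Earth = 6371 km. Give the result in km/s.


r = 6371.0 + 3069.952 = 9440.9520 km = 9.440952e+06 m
v_esc = sqrt(2*mu/r) = sqrt(2*3.986e14 / 9.440952e+06)
v_esc = 9189.1587 m/s = 9.1892 km/s

9.1892 km/s


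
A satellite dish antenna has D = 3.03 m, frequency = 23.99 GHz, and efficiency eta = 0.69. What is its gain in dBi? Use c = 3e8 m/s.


lambda = c/f = 3e8 / 2.399e+10 = 0.01250521 m
G = eta*(pi*D/lambda)^2 = 0.69*(pi*3.03/0.01250521)^2
G = 399808.5521 (linear)
G = 10*log10(399808.5521) = 56.0185 dBi

56.0185 dBi


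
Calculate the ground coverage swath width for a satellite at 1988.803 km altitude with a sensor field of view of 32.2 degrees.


FOV = 32.2 deg = 0.561996 rad
swath = 2 * alt * tan(FOV/2) = 2 * 1988.803 * tan(0.280998)
swath = 2 * 1988.803 * 0.2886352
swath = 1148.0770 km

1148.0770 km


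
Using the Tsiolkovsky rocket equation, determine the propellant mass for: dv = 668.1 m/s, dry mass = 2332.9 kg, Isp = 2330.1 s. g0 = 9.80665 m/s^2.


ve = Isp * g0 = 2330.1 * 9.80665 = 22850.475165 m/s
mass ratio = exp(dv/ve) = exp(668.1/22850.475165) = 1.02966953
m_prop = m_dry * (mr - 1) = 2332.9 * (1.02966953 - 1)
m_prop = 69.2160 kg

69.2160 kg


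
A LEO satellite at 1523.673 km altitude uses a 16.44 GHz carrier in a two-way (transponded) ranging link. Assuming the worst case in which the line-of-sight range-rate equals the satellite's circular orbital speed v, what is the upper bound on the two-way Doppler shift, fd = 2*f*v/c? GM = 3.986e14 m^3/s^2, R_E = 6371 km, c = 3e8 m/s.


r = 7.894673e+06 m
v = sqrt(mu/r) = 7105.6134 m/s (worst-case radial velocity)
f = 16.44 GHz = 1.644e+10 Hz
fd = 2*f*v/c = 2*1.644e+10*7105.6134/3.0e+08
fd = 778775.2274 Hz

778775.2274 Hz


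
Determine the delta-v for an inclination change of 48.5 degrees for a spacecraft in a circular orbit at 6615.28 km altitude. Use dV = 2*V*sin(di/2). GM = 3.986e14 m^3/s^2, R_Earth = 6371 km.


r = 12986.2800 km = 1.298628e+07 m
V = sqrt(mu/r) = 5540.2105 m/s
di = 48.5 deg = 0.8464847 rad
dV = 2*V*sin(di/2) = 2*5540.2105*sin(0.4232423)
dV = 4550.9378 m/s = 4.5509 km/s

4.5509 km/s


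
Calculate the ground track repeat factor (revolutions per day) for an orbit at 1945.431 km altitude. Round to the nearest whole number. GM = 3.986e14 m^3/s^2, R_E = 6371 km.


r = 8.316431e+06 m
T = 2*pi*sqrt(r^3/mu) = 7547.7360 s = 125.7956 min
revs/day = 1440 / 125.7956 = 11.4471
Rounded: 11 revolutions per day

11 revolutions per day


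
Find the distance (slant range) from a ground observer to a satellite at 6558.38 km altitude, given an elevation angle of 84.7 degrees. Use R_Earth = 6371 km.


h = 6558.38 km, el = 84.7 deg
d = -R_E*sin(el) + sqrt((R_E*sin(el))^2 + 2*R_E*h + h^2)
d = -6371.0000*sin(1.4783) + sqrt((6371.0000*0.9957247)^2 + 2*6371.0000*6558.38 + 6558.38^2)
d = 6572.2181 km

6572.2181 km


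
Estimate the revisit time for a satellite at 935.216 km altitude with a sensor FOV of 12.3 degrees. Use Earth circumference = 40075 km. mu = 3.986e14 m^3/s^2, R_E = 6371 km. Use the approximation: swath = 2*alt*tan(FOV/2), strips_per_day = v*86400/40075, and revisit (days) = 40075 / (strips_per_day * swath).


swath = 2*935.216*tan(0.1073377) = 201.5426 km
v = sqrt(mu/r) = 7386.2226 m/s = 7.3862 km/s
strips/day = v*86400/40075 = 7.3862*86400/40075 = 15.9244
coverage/day = strips * swath = 15.9244 * 201.5426 = 3209.4410 km
revisit = 40075 / 3209.4410 = 12.4866 days

12.4866 days


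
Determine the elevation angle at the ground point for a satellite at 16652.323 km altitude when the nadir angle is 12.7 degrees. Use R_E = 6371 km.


r = R_E + alt = 23023.3230 km
Law of sines in the satellite / Earth-center / ground-point triangle:
  sin(nadir)/R_E = sin(90 + el)/r  =>  cos(el) = (r/R_E)*sin(nadir)
cos(el) = (23023.3230 / 6371.0000) * sin(12.7 deg) = 0.7944734
el = arccos(0.7944734) = 37.3945 deg
(Earth-central angle = 90 - nadir - el = 39.9055 deg)

37.3945 degrees


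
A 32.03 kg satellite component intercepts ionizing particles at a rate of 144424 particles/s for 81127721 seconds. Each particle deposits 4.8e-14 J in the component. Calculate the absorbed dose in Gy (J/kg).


Total energy deposited = rate * time * E_per
  = 144424 * 81127721 * 4.8e-14 = 0.5624059 J
Dose = E_total / mass = 0.5624059 / 32.03
Dose = 0.01755872 Gy

0.0176 Gy


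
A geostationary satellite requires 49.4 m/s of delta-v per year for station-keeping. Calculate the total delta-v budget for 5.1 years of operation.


dV = rate * years = 49.4 * 5.1
dV = 251.9400 m/s

251.9400 m/s


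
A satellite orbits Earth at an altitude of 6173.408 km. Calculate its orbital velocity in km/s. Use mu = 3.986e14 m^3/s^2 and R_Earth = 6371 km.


r = R_E + alt = 6371.0 + 6173.408 = 12544.4080 km = 1.2544408e+07 m
v = sqrt(mu/r) = sqrt(3.986e14 / 1.2544408e+07) = 5636.9419 m/s = 5.6369 km/s

5.6369 km/s


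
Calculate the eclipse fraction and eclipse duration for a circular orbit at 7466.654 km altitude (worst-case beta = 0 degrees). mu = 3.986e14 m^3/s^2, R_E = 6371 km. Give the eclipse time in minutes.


r = 13837.6540 km
T = 269.9937 min
Eclipse fraction = arcsin(R_E/r)/pi = arcsin(6371.0000/13837.6540)/pi
= arcsin(0.4604104)/pi = 0.1522977
Eclipse duration = 0.1522977 * 269.9937 = 41.1194 min

41.1194 minutes


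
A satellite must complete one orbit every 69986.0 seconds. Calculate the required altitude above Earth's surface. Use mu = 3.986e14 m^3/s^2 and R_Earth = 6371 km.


T = 69986.0 s
r = (mu*T^2/(4*pi^2))^(1/3) = (3.986e14 * 69986.0^2 / (4*pi^2))^(1/3)
r = 3.6705682e+07 m = 36705.6823 km
alt = r - R_E = 36705.6823 - 6371 = 30334.6823 km

30334.6823 km


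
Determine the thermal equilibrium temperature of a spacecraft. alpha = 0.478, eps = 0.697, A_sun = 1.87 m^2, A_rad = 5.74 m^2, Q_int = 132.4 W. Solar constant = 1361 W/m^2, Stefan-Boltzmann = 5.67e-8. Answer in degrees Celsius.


Numerator = alpha*S*A_sun + Q_int = 0.478*1361*1.87 + 132.4 = 1348.9435 W
Denominator = eps*sigma*A_rad = 0.697*5.67e-8*5.74 = 2.2684423e-07 W/K^4
T^4 = 5.9465629e+09 K^4
T = 277.6940 K = 4.5440 C

4.5440 degrees Celsius


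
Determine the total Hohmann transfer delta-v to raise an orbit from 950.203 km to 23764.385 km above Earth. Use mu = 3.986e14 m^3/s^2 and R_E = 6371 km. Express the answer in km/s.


r1 = 7321.2030 km = 7.321203e+06 m
r2 = 30135.3850 km = 3.0135385e+07 m
dv1 = sqrt(mu/r1)*(sqrt(2*r2/(r1+r2)) - 1) = 1981.1438 m/s
dv2 = sqrt(mu/r2)*(1 - sqrt(2*r1/(r1+r2))) = 1362.9855 m/s
total dv = |dv1| + |dv2| = 1981.1438 + 1362.9855 = 3344.1293 m/s = 3.3441 km/s

3.3441 km/s


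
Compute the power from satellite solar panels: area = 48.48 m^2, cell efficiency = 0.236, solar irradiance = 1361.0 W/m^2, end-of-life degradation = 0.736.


P = area * eta * S * degradation
P = 48.48 * 0.236 * 1361.0 * 0.736
P = 11460.6844 W

11460.6844 W


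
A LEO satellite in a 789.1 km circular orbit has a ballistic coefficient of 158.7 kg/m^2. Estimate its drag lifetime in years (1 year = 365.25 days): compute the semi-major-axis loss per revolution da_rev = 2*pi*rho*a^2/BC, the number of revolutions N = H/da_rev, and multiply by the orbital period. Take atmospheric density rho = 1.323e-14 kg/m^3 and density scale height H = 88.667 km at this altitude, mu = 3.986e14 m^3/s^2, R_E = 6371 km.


a = R_E + alt = 7160.1000 km = 7.1601e+06 m
da_rev = 2*pi*rho*a^2/BC = 2*pi*1.323e-14*(7.1601e+06)^2/158.7 = 0.0268535039 m per revolution
N = H/da_rev = 88667.0000 m / 0.0268535039 m = 3.3018782e+06 revolutions
P = 2*pi*sqrt(a^3/mu) = 6029.6188 s
lifetime = N*P = 3.3018782e+06 * 6029.6188 = 1.9909067e+10 s = 230429.0151 days
years = 230429.0151 / 365.25 = 630.8803 years

630.8803 years


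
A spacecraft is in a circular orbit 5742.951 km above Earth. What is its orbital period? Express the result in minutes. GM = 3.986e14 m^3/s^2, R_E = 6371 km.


r = 12113.9510 km = 1.2113951e+07 m
T = 2*pi*sqrt(r^3/mu) = 2*pi*sqrt(1.7776958e+21 / 3.986e14)
T = 13269.0533 s = 221.1509 min

221.1509 minutes


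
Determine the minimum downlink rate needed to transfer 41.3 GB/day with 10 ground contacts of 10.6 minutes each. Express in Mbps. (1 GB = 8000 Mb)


total contact time = 10 * 10.6 * 60 = 6360.0000 s
data = 41.3 GB = 330400.0000 Mb
rate = 330400.0000 / 6360.0000 = 51.9497 Mbps

51.9497 Mbps


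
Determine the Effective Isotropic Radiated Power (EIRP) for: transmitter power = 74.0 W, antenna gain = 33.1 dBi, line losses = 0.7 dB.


Pt = 74.0 W = 18.6923 dBW
EIRP = Pt_dBW + Gt - losses = 18.6923 + 33.1 - 0.7 = 51.0923 dBW

51.0923 dBW


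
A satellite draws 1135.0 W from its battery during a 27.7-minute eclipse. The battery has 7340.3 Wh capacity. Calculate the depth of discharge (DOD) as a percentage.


E_used = P * t / 60 = 1135.0 * 27.7 / 60 = 523.9917 Wh
DOD = E_used / E_total * 100 = 523.9917 / 7340.3 * 100
DOD = 7.1386 %

7.1386 %


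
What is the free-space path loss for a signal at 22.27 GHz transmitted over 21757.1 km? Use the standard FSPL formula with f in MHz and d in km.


f = 22.27 GHz = 22270.0000 MHz
d = 21757.1 km
FSPL = 32.44 + 20*log10(22270.0000) + 20*log10(21757.1)
FSPL = 32.44 + 86.9544 + 86.7520
FSPL = 206.1464 dB

206.1464 dB


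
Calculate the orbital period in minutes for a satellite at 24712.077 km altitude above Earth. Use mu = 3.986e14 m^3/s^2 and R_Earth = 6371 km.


r = 31083.0770 km = 3.1083077e+07 m
T = 2*pi*sqrt(r^3/mu) = 2*pi*sqrt(3.0031153e+22 / 3.986e14)
T = 54537.7514 s = 908.9625 min

908.9625 minutes


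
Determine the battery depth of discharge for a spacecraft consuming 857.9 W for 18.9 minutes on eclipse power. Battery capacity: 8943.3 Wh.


E_used = P * t / 60 = 857.9 * 18.9 / 60 = 270.2385 Wh
DOD = E_used / E_total * 100 = 270.2385 / 8943.3 * 100
DOD = 3.0217 %

3.0217 %


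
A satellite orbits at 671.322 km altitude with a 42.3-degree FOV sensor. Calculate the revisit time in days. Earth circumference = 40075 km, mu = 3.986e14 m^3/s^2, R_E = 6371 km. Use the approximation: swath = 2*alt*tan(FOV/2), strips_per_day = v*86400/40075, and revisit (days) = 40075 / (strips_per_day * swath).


swath = 2*671.322*tan(0.3691371) = 519.4298 km
v = sqrt(mu/r) = 7523.3403 m/s = 7.5233 km/s
strips/day = v*86400/40075 = 7.5233*86400/40075 = 16.2200
coverage/day = strips * swath = 16.2200 * 519.4298 = 8425.1525 km
revisit = 40075 / 8425.1525 = 4.7566 days

4.7566 days


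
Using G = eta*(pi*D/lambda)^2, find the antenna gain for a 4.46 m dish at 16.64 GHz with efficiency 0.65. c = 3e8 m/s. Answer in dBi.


lambda = c/f = 3e8 / 1.664e+10 = 0.01802885 m
G = eta*(pi*D/lambda)^2 = 0.65*(pi*4.46/0.01802885)^2
G = 392596.9795 (linear)
G = 10*log10(392596.9795) = 55.9395 dBi

55.9395 dBi


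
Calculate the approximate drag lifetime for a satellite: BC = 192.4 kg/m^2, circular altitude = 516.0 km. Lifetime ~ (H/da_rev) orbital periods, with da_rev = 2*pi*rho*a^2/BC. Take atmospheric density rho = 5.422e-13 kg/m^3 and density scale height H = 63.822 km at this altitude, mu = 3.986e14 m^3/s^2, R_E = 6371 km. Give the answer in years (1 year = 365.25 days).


a = R_E + alt = 6887.0000 km = 6.887e+06 m
da_rev = 2*pi*rho*a^2/BC = 2*pi*5.422e-13*(6.887e+06)^2/192.4 = 0.839835986 m per revolution
N = H/da_rev = 63822.0000 m / 0.839835986 m = 75993.4095 revolutions
P = 2*pi*sqrt(a^3/mu) = 5687.9575 s
lifetime = N*P = 75993.4095 * 5687.9575 = 4.3224729e+08 s = 5002.8621 days
years = 5002.8621 / 365.25 = 13.6971 years

13.6971 years


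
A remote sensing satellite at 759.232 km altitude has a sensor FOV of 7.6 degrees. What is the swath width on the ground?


FOV = 7.6 deg = 0.132645 rad
swath = 2 * alt * tan(FOV/2) = 2 * 759.232 * tan(0.06632251)
swath = 2 * 759.232 * 0.06641993
swath = 100.8563 km

100.8563 km


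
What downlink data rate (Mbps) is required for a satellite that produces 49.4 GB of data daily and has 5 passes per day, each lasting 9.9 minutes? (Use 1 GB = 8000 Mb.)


total contact time = 5 * 9.9 * 60 = 2970.0000 s
data = 49.4 GB = 395200.0000 Mb
rate = 395200.0000 / 2970.0000 = 133.0640 Mbps

133.0640 Mbps


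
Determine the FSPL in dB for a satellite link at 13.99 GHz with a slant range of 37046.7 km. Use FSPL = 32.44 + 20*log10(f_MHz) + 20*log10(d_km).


f = 13.99 GHz = 13990.0000 MHz
d = 37046.7 km
FSPL = 32.44 + 20*log10(13990.0000) + 20*log10(37046.7)
FSPL = 32.44 + 82.9164 + 91.3750
FSPL = 206.7313 dB

206.7313 dB


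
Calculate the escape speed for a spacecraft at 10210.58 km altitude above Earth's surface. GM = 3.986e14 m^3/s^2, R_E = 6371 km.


r = 6371.0 + 10210.58 = 16581.5800 km = 1.658158e+07 m
v_esc = sqrt(2*mu/r) = sqrt(2*3.986e14 / 1.658158e+07)
v_esc = 6933.7901 m/s = 6.9338 km/s

6.9338 km/s


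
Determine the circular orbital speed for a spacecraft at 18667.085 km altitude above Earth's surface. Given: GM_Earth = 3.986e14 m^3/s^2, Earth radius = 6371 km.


r = R_E + alt = 6371.0 + 18667.085 = 25038.0850 km = 2.5038085e+07 m
v = sqrt(mu/r) = sqrt(3.986e14 / 2.5038085e+07) = 3989.9559 m/s = 3.9900 km/s

3.9900 km/s


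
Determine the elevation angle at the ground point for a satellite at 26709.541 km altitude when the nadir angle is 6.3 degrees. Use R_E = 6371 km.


r = R_E + alt = 33080.5410 km
Law of sines in the satellite / Earth-center / ground-point triangle:
  sin(nadir)/R_E = sin(90 + el)/r  =>  cos(el) = (r/R_E)*sin(nadir)
cos(el) = (33080.5410 / 6371.0000) * sin(6.3 deg) = 0.5697803
el = arccos(0.5697803) = 55.2651 deg
(Earth-central angle = 90 - nadir - el = 28.4349 deg)

55.2651 degrees


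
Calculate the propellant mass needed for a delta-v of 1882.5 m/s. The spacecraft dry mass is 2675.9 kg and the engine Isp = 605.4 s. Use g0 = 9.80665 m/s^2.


ve = Isp * g0 = 605.4 * 9.80665 = 5936.945910 m/s
mass ratio = exp(dv/ve) = exp(1882.5/5936.945910) = 1.37311547
m_prop = m_dry * (mr - 1) = 2675.9 * (1.37311547 - 1)
m_prop = 998.4197 kg

998.4197 kg


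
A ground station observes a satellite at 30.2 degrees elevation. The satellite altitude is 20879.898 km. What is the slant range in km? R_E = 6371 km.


h = 20879.898 km, el = 30.2 deg
d = -R_E*sin(el) + sqrt((R_E*sin(el))^2 + 2*R_E*h + h^2)
d = -6371.0000*sin(0.5270894) + sqrt((6371.0000*0.5030199)^2 + 2*6371.0000*20879.898 + 20879.898^2)
d = 23484.0621 km

23484.0621 km


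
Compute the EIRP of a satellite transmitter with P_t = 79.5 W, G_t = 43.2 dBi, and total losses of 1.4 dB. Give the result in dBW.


Pt = 79.5 W = 19.0037 dBW
EIRP = Pt_dBW + Gt - losses = 19.0037 + 43.2 - 1.4 = 60.8037 dBW

60.8037 dBW


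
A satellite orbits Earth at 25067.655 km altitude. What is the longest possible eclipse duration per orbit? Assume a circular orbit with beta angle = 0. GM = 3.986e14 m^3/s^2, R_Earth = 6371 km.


r = 31438.6550 km
T = 924.6043 min
Eclipse fraction = arcsin(R_E/r)/pi = arcsin(6371.0000/31438.6550)/pi
= arcsin(0.2026486)/pi = 0.06495492
Eclipse duration = 0.06495492 * 924.6043 = 60.0576 min

60.0576 minutes


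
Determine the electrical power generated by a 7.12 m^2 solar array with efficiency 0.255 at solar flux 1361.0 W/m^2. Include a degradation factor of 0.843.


P = area * eta * S * degradation
P = 7.12 * 0.255 * 1361.0 * 0.843
P = 2083.0796 W

2083.0796 W


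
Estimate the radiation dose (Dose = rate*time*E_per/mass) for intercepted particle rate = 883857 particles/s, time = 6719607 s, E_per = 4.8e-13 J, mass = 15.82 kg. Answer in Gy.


Total energy deposited = rate * time * E_per
  = 883857 * 6719607 * 4.8e-13 = 2.8508 J
Dose = E_total / mass = 2.8508 / 15.82
Dose = 0.1802024 Gy

0.1802 Gy


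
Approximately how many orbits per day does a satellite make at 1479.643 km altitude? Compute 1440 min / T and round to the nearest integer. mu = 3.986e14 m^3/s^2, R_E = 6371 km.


r = 7.850643e+06 m
T = 2*pi*sqrt(r^3/mu) = 6922.5972 s = 115.3766 min
revs/day = 1440 / 115.3766 = 12.4809
Rounded: 12 revolutions per day

12 revolutions per day


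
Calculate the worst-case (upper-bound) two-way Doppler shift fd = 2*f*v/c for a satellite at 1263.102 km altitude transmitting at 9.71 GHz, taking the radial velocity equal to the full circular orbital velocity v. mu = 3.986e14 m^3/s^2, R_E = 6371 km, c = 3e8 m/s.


r = 7.634102e+06 m
v = sqrt(mu/r) = 7225.8621 m/s (worst-case radial velocity)
f = 9.71 GHz = 9.71e+09 Hz
fd = 2*f*v/c = 2*9.71e+09*7225.8621/3.0e+08
fd = 467754.1387 Hz

467754.1387 Hz
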